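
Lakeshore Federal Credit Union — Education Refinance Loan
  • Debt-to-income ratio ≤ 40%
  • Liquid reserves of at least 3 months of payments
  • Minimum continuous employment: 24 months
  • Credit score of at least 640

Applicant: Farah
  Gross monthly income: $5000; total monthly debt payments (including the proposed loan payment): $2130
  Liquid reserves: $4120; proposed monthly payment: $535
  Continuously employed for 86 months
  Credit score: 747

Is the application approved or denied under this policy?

DTI = 2,130/5,000 = 42.6% > 40%
Reserves: 4,120 ÷ 535 = 7.7 months (meets 3-month minimum)
Employment 86 ≥ 24 months
Credit score 747 ≥ 640 (meets)
Fails on DTI.

Denied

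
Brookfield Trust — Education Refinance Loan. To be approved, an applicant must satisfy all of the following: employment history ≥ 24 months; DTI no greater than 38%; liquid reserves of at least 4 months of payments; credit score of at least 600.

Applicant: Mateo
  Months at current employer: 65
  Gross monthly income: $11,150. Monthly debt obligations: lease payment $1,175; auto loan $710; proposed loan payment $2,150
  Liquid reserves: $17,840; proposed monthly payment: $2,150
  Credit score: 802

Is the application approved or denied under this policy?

Employment 65 ≥ 24 months
Total monthly debts = (1,175 + 710 + 2,150) = 4,035. DTI = 4,035/11,150 = 36.2% ≤ 38%
Reserves: 17,840 ÷ 2,150 = 8.3 months (meets 4-month minimum)
Credit score 802 ≥ 600 (meets)
All criteria satisfied.

Approved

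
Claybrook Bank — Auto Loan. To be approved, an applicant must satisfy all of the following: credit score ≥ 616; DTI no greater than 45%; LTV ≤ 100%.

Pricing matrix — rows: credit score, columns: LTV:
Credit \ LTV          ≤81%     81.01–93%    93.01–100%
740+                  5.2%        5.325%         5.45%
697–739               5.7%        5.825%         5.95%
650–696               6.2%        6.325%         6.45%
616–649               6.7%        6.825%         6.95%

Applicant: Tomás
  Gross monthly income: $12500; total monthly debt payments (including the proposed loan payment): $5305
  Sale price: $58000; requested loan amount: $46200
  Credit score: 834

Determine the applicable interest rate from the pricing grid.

Credit score 834 ≥ 616; Debt-to-income = 5,305/12,500 = 42.4% — meets 45% limit
Loan-to-value = 46,200/58,000 = 79.7% — pass (100% max)
Score 834 is in the 740+ band; LTV 79.7% is in the ≤81% band → 5.2%.

5.2%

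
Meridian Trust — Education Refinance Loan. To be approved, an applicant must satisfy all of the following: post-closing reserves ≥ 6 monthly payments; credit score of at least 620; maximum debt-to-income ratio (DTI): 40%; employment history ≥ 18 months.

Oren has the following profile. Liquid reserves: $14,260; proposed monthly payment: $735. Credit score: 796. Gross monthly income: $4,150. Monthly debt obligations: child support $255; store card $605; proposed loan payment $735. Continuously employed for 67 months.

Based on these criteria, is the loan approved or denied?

Reserves: 14,260 ÷ 735 = 19.4 months (meets 6-month minimum)
Credit score 796 ≥ 620 (meets)
Total monthly debts = (255 + 605 + 735) = 1,595. DTI: 1,595 ÷ 4,150 = 38.4%, within the 40% cap
Employment 67 ≥ 18 months
All criteria satisfied.

Approved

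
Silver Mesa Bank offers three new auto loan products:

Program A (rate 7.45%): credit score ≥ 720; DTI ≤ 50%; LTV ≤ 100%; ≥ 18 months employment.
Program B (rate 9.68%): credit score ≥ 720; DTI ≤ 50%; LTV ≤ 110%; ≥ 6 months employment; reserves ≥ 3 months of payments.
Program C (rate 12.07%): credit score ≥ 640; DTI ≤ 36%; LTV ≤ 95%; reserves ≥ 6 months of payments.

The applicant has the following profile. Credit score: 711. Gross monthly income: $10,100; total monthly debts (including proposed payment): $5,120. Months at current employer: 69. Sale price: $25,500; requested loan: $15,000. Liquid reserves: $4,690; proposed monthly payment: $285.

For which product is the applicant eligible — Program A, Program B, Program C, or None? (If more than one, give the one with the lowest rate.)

None

DTI = 5,120/10,100 = 50.7%.
LTV = 15,000/25,500 = 58.8%.
Reserves = 4,690/285 = 16.5 months.
Program A: score 711 < 720; DTI 50.7% > 50%; LTV 58.8% ≤ 100%; employment 69 ≥ 18 mo → does not qualify.
Program B: score 711 < 720; DTI 50.7% > 50%; LTV 58.8% ≤ 110%; employment 69 ≥ 6 mo; reserves 16.5 ≥ 3 mo → does not qualify.
Program C: score 711 ≥ 640; DTI 50.7% > 36%; LTV 58.8% ≤ 95%; reserves 16.5 ≥ 6 mo → does not qualify.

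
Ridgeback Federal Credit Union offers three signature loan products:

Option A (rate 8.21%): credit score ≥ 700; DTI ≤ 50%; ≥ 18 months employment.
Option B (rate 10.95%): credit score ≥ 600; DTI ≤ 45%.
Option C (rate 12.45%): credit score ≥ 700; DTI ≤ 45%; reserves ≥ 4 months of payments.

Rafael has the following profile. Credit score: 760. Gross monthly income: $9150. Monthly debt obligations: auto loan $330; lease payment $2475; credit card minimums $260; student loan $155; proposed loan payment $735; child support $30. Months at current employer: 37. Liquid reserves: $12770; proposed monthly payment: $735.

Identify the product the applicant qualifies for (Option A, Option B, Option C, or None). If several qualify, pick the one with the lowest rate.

Total debts = (330 + 2,475 + 260 + 155 + 735 + 30) = 3,985; DTI = 3,985/9,150 = 43.6%.
Reserves = 12,770/735 = 17.4 months.
Option A: score 760 ≥ 700; DTI 43.6% ≤ 50%; employment 37 ≥ 18 mo → qualifies.
Option B: score 760 ≥ 600; DTI 43.6% ≤ 45% → qualifies.
Option C: score 760 ≥ 700; DTI 43.6% ≤ 45%; reserves 17.4 ≥ 4 mo → qualifies.
Qualifying: Option A, Option B, Option C. Lowest rate is 8.21% → Option A.

Option A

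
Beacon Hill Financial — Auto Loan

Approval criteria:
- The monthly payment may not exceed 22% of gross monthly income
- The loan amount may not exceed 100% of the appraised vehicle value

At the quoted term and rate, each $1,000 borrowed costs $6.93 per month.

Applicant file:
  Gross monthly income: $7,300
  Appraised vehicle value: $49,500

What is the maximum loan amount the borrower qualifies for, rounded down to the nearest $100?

Payment cap: 22% × $7,300 = $1,606/month.
At $6.93 per $1,000, that supports 1,606/6.93 × 1,000 ≈ $231,746 → $231,700.
LTV cap: 100% × $49,500 = $49,500 → $49,500.
Binding constraint: loan-to-value.

$49,500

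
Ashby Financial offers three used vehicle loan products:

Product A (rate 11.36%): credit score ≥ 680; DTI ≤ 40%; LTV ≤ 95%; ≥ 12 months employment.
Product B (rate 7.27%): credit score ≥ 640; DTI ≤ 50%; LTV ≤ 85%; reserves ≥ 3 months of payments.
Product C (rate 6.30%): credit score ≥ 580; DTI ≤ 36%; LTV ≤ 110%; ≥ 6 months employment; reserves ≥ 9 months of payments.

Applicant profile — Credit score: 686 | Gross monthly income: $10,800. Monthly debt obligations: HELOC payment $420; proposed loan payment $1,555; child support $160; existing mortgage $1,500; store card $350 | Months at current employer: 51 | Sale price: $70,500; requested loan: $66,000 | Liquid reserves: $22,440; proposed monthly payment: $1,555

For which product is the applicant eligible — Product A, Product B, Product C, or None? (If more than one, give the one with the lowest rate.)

Product A

Total debts = (420 + 1,555 + 160 + 1,500 + 350) = 3,985; DTI = 3,985/10,800 = 36.9%.
LTV = 66,000/70,500 = 93.6%.
Reserves = 22,440/1,555 = 14.4 months.
Product A: score 686 ≥ 680; DTI 36.9% ≤ 40%; LTV 93.6% ≤ 95%; employment 51 ≥ 12 mo → qualifies.
Product B: score 686 ≥ 640; DTI 36.9% ≤ 50%; LTV 93.6% > 85%; reserves 14.4 ≥ 3 mo → does not qualify.
Product C: score 686 ≥ 580; DTI 36.9% > 36%; LTV 93.6% ≤ 110%; employment 51 ≥ 6 mo; reserves 14.4 ≥ 9 mo → does not qualify.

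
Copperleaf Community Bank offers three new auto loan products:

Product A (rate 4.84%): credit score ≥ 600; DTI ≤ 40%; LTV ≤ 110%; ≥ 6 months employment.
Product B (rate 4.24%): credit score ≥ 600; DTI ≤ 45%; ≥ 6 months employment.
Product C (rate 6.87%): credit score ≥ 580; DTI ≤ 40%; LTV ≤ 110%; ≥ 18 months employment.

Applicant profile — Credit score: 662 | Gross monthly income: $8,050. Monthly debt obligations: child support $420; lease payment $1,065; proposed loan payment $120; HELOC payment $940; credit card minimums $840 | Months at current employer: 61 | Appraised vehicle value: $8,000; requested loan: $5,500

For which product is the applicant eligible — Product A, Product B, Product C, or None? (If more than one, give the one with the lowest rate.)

Product B

Total debts = (420 + 1,065 + 120 + 940 + 840) = 3,385; DTI = 3,385/8,050 = 42%.
LTV = 5,500/8,000 = 68.8%.
Product A: score 662 ≥ 600; DTI 42% > 40%; LTV 68.8% ≤ 110%; employment 61 ≥ 6 mo → does not qualify.
Product B: score 662 ≥ 600; DTI 42% ≤ 45%; employment 61 ≥ 6 mo → qualifies.
Product C: score 662 ≥ 580; DTI 42% > 40%; LTV 68.8% ≤ 110%; employment 61 ≥ 18 mo → does not qualify.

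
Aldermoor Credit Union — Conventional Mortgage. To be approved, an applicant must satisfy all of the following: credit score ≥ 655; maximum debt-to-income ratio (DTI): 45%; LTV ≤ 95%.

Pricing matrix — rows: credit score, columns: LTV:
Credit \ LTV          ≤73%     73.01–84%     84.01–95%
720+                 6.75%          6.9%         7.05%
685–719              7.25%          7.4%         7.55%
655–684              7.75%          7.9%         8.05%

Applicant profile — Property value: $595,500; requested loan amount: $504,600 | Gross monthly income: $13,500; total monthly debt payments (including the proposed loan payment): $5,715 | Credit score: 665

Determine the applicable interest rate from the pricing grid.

8.05%

Credit score 665 ≥ 655; DTI = 5,715/13,500 = 42.3% ≤ 45%
Loan-to-value = 504,600/595,500 = 84.7% — pass (95% max)
Row: 665 falls in 655–684. Column: 84.7% falls in 84.01–95%. Rate = 8.05%.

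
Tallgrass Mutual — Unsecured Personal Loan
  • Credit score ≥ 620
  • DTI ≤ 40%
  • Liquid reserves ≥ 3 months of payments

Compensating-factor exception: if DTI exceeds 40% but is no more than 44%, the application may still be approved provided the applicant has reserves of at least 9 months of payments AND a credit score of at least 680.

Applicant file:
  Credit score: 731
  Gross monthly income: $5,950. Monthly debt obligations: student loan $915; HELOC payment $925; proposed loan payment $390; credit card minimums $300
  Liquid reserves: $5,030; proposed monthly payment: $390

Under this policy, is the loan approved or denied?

Credit score 731 ≥ 620 (meets base)
Total debts = (915 + 925 + 390 + 300) = 2,530. DTI: 2,530 ÷ 5,950 = 42.5%, over the 40% base limit.
Reserves: 5,030 ÷ 390 = 12.9 months (meets 3-month minimum)
42.5% falls in the override range (40%–44%), so the compensating-factor test applies.
Reserves 12.9 ≥ 9 months; credit score 731 ≥ 680.
Both override conditions satisfied; DTI exception granted.

Approved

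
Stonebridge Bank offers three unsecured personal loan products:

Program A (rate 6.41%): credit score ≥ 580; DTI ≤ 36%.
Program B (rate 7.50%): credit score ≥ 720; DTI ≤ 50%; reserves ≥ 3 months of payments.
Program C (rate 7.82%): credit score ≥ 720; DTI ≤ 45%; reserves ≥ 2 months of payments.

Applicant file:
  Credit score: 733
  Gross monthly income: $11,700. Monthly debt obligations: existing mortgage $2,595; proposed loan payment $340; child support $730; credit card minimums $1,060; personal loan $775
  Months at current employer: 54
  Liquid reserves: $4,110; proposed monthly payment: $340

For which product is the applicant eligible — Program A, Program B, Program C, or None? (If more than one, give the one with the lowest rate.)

Total debts = (2,595 + 340 + 730 + 1,060 + 775) = 5,500; DTI = 5,500/11,700 = 47%.
Reserves = 4,110/340 = 12.1 months.
Program A: score 733 ≥ 580; DTI 47% > 36% → does not qualify.
Program B: score 733 ≥ 720; DTI 47% ≤ 50%; reserves 12.1 ≥ 3 mo → qualifies.
Program C: score 733 ≥ 720; DTI 47% > 45%; reserves 12.1 ≥ 2 mo → does not qualify.

Program B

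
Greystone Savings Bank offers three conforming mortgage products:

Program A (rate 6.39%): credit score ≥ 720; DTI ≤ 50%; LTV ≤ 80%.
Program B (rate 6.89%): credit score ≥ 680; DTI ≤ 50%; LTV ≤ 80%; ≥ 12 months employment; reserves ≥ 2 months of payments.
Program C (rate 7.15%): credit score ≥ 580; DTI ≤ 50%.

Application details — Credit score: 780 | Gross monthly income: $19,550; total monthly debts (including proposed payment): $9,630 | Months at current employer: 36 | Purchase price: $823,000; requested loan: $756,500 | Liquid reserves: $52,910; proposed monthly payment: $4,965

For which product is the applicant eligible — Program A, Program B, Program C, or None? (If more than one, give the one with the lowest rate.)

Program C

DTI = 9,630/19,550 = 49.3%.
LTV = 756,500/823,000 = 91.9%.
Reserves = 52,910/4,965 = 10.7 months.
Program A: score 780 ≥ 720; DTI 49.3% ≤ 50%; LTV 91.9% > 80% → does not qualify.
Program B: score 780 ≥ 680; DTI 49.3% ≤ 50%; LTV 91.9% > 80%; employment 36 ≥ 12 mo; reserves 10.7 ≥ 2 mo → does not qualify.
Program C: score 780 ≥ 580; DTI 49.3% ≤ 50% → qualifies.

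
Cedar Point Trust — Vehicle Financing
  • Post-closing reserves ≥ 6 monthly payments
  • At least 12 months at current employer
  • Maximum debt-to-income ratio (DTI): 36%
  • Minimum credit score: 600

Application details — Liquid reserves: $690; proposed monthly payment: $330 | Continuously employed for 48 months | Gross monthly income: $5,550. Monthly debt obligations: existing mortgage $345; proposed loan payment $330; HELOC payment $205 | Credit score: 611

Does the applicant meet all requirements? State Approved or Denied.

Denied

Reserves = 690/330 = 2.1 months < 6
Employment 48 ≥ 12 months
Total monthly debts = (345 + 330 + 205) = 880. Debt-to-income = 880/5,550 = 15.9% — meets 36% limit
Credit score 611 ≥ 600 (meets)
Fails on reserves.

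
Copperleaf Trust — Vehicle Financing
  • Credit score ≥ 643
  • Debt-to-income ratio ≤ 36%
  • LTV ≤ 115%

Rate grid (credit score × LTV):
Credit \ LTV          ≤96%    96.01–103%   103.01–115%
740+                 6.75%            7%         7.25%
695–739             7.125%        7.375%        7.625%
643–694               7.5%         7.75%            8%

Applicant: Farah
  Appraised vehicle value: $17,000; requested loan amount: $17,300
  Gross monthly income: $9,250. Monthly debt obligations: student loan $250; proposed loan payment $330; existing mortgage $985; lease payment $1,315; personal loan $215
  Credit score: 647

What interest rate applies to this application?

Credit score 647 ≥ 643; Total monthly debts = (250 + 330 + 985 + 1,315 + 215) = 3,095. DTI = 3,095/9,250 = 33.5% ≤ 36%
Loan-to-value = 17,300/17,000 = 101.8% — pass (115% max)
Credit 647 → row 643–694; LTV 101.8% → column 96.01–103%. Grid cell → 7.75%.

7.75%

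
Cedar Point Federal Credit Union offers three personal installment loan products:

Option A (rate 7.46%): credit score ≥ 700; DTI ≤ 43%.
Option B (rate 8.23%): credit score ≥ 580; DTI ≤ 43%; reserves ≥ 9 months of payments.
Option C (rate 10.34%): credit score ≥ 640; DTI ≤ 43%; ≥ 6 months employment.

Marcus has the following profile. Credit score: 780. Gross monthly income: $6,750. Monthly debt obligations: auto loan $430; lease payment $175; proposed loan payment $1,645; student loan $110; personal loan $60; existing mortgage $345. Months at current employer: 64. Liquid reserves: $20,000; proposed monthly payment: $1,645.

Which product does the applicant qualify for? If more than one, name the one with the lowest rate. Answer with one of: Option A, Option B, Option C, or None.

Option A

Total debts = (430 + 175 + 1,645 + 110 + 60 + 345) = 2,765; DTI = 2,765/6,750 = 41%.
Reserves = 20,000/1,645 = 12.2 months.
Option A: score 780 ≥ 700; DTI 41% ≤ 43% → qualifies.
Option B: score 780 ≥ 580; DTI 41% ≤ 43%; reserves 12.2 ≥ 9 mo → qualifies.
Option C: score 780 ≥ 640; DTI 41% ≤ 43%; employment 64 ≥ 6 mo → qualifies.
Qualifying: Option A, Option B, Option C. Lowest rate is 7.46% → Option A.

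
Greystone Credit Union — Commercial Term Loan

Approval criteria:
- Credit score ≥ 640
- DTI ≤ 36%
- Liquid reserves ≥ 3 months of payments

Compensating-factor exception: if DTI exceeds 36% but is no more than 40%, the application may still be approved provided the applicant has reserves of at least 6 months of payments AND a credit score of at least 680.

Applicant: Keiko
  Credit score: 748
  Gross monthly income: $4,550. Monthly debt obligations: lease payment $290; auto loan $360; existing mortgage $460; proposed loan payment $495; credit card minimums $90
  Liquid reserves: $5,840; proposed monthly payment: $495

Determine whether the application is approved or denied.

Approved

Credit score 748 ≥ 640 (meets base)
Total debts = (290 + 360 + 460 + 495 + 90) = 1,695. DTI: 1,695 ÷ 4,550 = 37.3%, over the 36% base limit.
Reserves = 5,840/495 = 11.8 months ≥ 3
DTI 37.3% is within the 36%–40% exception band; checking compensating factors.
Override check — reserves: 11.8 mo (ok); score: 748 (ok).
Both compensating conditions met → exception applies.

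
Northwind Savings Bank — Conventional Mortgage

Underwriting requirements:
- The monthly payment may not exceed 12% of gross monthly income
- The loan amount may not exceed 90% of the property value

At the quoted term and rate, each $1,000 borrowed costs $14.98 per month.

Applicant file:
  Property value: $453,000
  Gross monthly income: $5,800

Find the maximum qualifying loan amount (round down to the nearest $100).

Payment cap: 12% × $5,800 = $696/month.
At $14.98 per $1,000, that supports 696/14.98 × 1,000 ≈ $46,461 → $46,400.
LTV cap: 90% × $453,000 = $407,700 → $407,700.
Binding constraint: payment-to-income.

$46,400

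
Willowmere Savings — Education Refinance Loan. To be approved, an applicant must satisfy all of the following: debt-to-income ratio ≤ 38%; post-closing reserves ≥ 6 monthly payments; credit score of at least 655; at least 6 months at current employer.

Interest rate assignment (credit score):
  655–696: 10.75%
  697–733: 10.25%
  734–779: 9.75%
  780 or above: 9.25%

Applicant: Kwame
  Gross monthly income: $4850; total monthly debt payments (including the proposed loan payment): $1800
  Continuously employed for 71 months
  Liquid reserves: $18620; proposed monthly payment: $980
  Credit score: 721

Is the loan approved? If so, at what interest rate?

Credit score 721 ≥ 655 (meets minimum)
Liquid reserves cover 18,620/980 = 19.0 months — ≥ 6 required
DTI: 1,800 ÷ 4,850 = 37.1%, within the 38% cap
Employment 71 ≥ 6 months
All requirements met. Score 721 falls in the 697–733 tier → 10.25%.

Approved at 10.25%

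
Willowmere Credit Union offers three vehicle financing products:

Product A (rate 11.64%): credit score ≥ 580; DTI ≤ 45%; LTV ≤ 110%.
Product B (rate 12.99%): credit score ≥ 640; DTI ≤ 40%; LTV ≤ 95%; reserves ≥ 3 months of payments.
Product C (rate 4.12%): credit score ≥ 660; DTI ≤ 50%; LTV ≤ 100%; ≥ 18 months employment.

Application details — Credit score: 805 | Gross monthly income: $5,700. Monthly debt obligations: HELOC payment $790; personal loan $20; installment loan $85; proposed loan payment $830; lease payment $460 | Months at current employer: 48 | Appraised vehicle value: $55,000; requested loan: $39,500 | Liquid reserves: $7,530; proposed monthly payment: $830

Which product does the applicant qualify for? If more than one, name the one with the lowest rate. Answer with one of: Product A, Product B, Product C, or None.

Product C

Total debts = (790 + 20 + 85 + 830 + 460) = 2,185; DTI = 2,185/5,700 = 38.3%.
LTV = 39,500/55,000 = 71.8%.
Reserves = 7,530/830 = 9.1 months.
Product A: score 805 ≥ 580; DTI 38.3% ≤ 45%; LTV 71.8% ≤ 110% → qualifies.
Product B: score 805 ≥ 640; DTI 38.3% ≤ 40%; LTV 71.8% ≤ 95%; reserves 9.1 ≥ 3 mo → qualifies.
Product C: score 805 ≥ 660; DTI 38.3% ≤ 50%; LTV 71.8% ≤ 100%; employment 48 ≥ 18 mo → qualifies.
Qualifying: Product A, Product B, Product C. Lowest rate is 4.12% → Product C.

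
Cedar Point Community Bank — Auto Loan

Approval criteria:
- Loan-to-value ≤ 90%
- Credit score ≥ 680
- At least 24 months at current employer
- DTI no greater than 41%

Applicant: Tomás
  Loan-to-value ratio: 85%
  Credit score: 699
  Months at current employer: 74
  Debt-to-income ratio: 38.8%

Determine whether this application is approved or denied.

LTV 85% — within 90%
Credit score 699 ≥ 680 (meets)
Employment 74 ≥ 24 months
Debt-to-income 38.8% vs 41% cap — pass
All criteria satisfied.

Approved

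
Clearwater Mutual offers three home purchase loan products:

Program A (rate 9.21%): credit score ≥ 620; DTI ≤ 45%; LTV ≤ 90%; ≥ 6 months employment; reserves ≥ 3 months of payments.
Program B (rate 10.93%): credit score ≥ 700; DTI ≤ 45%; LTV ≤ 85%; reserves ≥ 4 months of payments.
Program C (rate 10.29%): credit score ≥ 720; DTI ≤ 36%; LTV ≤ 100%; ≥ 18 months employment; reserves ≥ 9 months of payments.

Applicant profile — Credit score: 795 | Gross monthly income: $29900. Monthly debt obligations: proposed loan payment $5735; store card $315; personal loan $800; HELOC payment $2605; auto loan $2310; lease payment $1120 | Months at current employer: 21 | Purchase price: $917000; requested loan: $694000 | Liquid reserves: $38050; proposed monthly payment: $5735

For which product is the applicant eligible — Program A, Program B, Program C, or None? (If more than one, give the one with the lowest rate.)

Program A

Total debts = (5,735 + 315 + 800 + 2,605 + 2,310 + 1,120) = 12,885; DTI = 12,885/29,900 = 43.1%.
LTV = 694,000/917,000 = 75.7%.
Reserves = 38,050/5,735 = 6.6 months.
Program A: score 795 ≥ 620; DTI 43.1% ≤ 45%; LTV 75.7% ≤ 90%; employment 21 ≥ 6 mo; reserves 6.6 ≥ 3 mo → qualifies.
Program B: score 795 ≥ 700; DTI 43.1% ≤ 45%; LTV 75.7% ≤ 85%; reserves 6.6 ≥ 4 mo → qualifies.
Program C: score 795 ≥ 720; DTI 43.1% > 36%; LTV 75.7% ≤ 100%; employment 21 ≥ 18 mo; reserves 6.6 < 9 mo → does not qualify.
Qualifying: Program A, Program B. Lowest rate is 9.21% → Program A.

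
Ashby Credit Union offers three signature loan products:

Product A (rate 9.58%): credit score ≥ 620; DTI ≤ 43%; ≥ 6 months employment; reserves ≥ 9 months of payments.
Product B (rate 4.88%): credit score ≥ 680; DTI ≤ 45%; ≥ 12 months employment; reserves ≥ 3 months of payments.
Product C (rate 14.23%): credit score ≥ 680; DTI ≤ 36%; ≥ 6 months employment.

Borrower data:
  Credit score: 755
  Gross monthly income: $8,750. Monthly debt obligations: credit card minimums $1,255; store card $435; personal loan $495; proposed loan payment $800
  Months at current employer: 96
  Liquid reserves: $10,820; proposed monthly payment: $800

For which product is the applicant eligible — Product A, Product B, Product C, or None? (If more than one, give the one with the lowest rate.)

Product B

Total debts = (1,255 + 435 + 495 + 800) = 2,985; DTI = 2,985/8,750 = 34.1%.
Reserves = 10,820/800 = 13.5 months.
Product A: score 755 ≥ 620; DTI 34.1% ≤ 43%; employment 96 ≥ 6 mo; reserves 13.5 ≥ 9 mo → qualifies.
Product B: score 755 ≥ 680; DTI 34.1% ≤ 45%; employment 96 ≥ 12 mo; reserves 13.5 ≥ 3 mo → qualifies.
Product C: score 755 ≥ 680; DTI 34.1% ≤ 36%; employment 96 ≥ 6 mo → qualifies.
Qualifying: Product A, Product B, Product C. Lowest rate is 4.88% → Product B.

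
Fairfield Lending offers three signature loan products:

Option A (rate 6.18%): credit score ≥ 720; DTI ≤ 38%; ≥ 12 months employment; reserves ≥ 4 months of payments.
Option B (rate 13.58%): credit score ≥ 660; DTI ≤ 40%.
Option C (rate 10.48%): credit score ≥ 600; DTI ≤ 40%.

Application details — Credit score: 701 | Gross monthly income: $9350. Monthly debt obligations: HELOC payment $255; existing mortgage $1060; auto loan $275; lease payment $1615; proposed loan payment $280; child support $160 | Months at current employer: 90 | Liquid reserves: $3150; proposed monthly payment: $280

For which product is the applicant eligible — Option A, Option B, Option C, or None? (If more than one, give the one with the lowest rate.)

Option C

Total debts = (255 + 1,060 + 275 + 1,615 + 280 + 160) = 3,645; DTI = 3,645/9,350 = 39%.
Reserves = 3,150/280 = 11.2 months.
Option A: score 701 < 720; DTI 39% > 38%; employment 90 ≥ 12 mo; reserves 11.2 ≥ 4 mo → does not qualify.
Option B: score 701 ≥ 660; DTI 39% ≤ 40% → qualifies.
Option C: score 701 ≥ 600; DTI 39% ≤ 40% → qualifies.
Qualifying: Option B, Option C. Lowest rate is 10.48% → Option C.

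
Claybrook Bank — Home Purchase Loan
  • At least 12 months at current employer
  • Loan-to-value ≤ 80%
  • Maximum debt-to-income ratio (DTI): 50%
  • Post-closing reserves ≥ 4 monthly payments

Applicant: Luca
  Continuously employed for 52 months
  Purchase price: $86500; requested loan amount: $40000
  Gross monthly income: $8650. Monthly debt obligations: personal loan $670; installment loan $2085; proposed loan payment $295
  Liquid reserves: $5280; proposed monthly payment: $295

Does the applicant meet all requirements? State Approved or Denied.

Employment 52 ≥ 12 months
LTV: 40,000 ÷ 86,500 = 46.2%, within 80% cap
Total monthly debts = (670 + 2,085 + 295) = 3,050. DTI = 3,050/8,650 = 35.3% ≤ 50%
Reserves = 5,280/295 = 17.9 months ≥ 4
All criteria satisfied.

Approved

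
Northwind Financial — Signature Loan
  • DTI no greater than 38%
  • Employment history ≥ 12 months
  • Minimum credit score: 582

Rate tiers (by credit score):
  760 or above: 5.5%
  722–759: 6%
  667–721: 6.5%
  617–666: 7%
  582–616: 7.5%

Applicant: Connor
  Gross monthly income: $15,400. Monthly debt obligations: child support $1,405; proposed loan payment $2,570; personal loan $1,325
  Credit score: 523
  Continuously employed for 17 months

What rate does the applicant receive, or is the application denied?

Credit score 523 < 582 (below minimum)
Total monthly debts = (1,405 + 2,570 + 1,325) = 5,300. Debt-to-income = 5,300/15,400 = 34.4% — meets 38% limit
Employment 17 ≥ 12 months
Not all requirements met → denied.

Denied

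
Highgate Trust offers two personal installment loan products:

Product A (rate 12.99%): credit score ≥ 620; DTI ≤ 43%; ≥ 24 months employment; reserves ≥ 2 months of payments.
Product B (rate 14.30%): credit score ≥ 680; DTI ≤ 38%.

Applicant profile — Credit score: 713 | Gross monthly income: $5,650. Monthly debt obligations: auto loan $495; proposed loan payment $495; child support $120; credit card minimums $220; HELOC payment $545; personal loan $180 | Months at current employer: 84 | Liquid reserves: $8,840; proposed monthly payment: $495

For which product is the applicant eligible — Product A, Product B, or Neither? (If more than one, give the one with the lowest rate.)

Product A

Total debts = (495 + 495 + 120 + 220 + 545 + 180) = 2,055; DTI = 2,055/5,650 = 36.4%.
Reserves = 8,840/495 = 17.9 months.
Product A: score 713 ≥ 620; DTI 36.4% ≤ 43%; employment 84 ≥ 24 mo; reserves 17.9 ≥ 2 mo → qualifies.
Product B: score 713 ≥ 680; DTI 36.4% ≤ 38% → qualifies.
Qualifying: Product A, Product B. Lowest rate is 12.99% → Product A.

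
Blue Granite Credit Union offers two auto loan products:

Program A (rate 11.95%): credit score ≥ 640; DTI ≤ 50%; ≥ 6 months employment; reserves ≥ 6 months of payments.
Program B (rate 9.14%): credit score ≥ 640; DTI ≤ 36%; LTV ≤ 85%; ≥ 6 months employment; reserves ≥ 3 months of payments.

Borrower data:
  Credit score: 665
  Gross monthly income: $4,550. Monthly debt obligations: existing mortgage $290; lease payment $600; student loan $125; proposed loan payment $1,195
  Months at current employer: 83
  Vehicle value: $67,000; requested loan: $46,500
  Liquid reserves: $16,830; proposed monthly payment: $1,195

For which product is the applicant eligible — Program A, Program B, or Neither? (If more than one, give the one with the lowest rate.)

Total debts = (290 + 600 + 125 + 1,195) = 2,210; DTI = 2,210/4,550 = 48.6%.
LTV = 46,500/67,000 = 69.4%.
Reserves = 16,830/1,195 = 14.1 months.
Program A: score 665 ≥ 640; DTI 48.6% ≤ 50%; employment 83 ≥ 6 mo; reserves 14.1 ≥ 6 mo → qualifies.
Program B: score 665 ≥ 640; DTI 48.6% > 36%; LTV 69.4% ≤ 85%; employment 83 ≥ 6 mo; reserves 14.1 ≥ 3 mo → does not qualify.

Program A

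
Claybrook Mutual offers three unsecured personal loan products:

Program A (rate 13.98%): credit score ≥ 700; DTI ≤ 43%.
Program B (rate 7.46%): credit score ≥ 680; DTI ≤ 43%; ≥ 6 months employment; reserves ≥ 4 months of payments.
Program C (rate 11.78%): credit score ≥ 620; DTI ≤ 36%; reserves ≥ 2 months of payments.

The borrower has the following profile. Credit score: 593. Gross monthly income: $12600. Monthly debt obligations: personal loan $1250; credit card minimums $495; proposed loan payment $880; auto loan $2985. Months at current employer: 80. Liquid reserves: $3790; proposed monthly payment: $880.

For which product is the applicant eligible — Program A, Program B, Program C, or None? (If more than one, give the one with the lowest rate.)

Total debts = (1,250 + 495 + 880 + 2,985) = 5,610; DTI = 5,610/12,600 = 44.5%.
Reserves = 3,790/880 = 4.3 months.
Program A: score 593 < 700; DTI 44.5% > 43% → does not qualify.
Program B: score 593 < 680; DTI 44.5% > 43%; employment 80 ≥ 6 mo; reserves 4.3 ≥ 4 mo → does not qualify.
Program C: score 593 < 620; DTI 44.5% > 36%; reserves 4.3 ≥ 2 mo → does not qualify.

None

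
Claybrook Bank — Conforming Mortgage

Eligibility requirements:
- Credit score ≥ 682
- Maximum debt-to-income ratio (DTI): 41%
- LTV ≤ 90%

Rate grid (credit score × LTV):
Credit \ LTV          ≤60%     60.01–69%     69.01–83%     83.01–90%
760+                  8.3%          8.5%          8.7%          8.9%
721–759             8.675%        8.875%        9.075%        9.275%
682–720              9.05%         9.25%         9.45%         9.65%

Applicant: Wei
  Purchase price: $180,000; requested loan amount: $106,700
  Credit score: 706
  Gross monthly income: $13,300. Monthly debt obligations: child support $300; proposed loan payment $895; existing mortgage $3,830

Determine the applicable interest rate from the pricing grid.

Credit score 706 ≥ 682; Total monthly debts = (300 + 895 + 3,830) = 5,025. DTI: 5,025 ÷ 13,300 = 37.8%, within the 41% cap
LTV: 106,700 ÷ 180,000 = 59.3%, within 90% cap
Score 706 is in the 682–720 band; LTV 59.3% is in the ≤60% band → 9.05%.

9.05%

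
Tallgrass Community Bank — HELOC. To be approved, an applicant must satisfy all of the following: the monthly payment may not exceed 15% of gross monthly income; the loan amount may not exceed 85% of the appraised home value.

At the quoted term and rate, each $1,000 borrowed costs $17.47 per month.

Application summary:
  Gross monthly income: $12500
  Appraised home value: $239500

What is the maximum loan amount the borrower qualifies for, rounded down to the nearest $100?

$107,300

Payment cap: 15% × $12,500 = $1,875/month.
At $17.47 per $1,000, that supports 1,875/17.47 × 1,000 ≈ $107,326 → $107,300.
LTV cap: 85% × $239,500 = $203,575 → $203,500.
Binding constraint: payment-to-income.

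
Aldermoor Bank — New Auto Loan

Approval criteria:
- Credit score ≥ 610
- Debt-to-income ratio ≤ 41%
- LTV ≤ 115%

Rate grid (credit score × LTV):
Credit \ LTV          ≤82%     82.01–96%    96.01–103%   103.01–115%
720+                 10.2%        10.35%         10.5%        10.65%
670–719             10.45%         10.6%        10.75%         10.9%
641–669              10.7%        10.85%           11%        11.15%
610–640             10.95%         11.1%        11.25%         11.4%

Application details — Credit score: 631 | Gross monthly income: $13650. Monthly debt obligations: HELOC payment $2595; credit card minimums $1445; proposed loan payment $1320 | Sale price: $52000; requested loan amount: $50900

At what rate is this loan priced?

11.25%

Credit score 631 ≥ 610; Total monthly debts = (2,595 + 1,445 + 1,320) = 5,360. Debt-to-income = 5,360/13,650 = 39.3% — meets 41% limit
LTV = 50,900/52,000 = 97.9% ≤ 115%
Score 631 is in the 610–640 band; LTV 97.9% is in the 96.01–103% band → 11.25%.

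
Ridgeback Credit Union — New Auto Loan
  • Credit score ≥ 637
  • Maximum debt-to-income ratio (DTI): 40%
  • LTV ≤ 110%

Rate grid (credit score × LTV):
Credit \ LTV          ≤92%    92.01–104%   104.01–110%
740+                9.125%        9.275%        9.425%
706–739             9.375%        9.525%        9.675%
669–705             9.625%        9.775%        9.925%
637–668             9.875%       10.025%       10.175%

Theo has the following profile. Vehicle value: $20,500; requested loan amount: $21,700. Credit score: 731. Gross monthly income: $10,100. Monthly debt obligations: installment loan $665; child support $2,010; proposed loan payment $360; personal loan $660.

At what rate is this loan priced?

Credit score 731 ≥ 637; Total monthly debts = (665 + 2,010 + 360 + 660) = 3,695. DTI = 3,695/10,100 = 36.6% ≤ 40%
LTV: 21,700 ÷ 20,500 = 105.9%, within 110% cap
Credit 731 → row 706–739; LTV 105.9% → column 104.01–110%. Grid cell → 9.675%.

9.675%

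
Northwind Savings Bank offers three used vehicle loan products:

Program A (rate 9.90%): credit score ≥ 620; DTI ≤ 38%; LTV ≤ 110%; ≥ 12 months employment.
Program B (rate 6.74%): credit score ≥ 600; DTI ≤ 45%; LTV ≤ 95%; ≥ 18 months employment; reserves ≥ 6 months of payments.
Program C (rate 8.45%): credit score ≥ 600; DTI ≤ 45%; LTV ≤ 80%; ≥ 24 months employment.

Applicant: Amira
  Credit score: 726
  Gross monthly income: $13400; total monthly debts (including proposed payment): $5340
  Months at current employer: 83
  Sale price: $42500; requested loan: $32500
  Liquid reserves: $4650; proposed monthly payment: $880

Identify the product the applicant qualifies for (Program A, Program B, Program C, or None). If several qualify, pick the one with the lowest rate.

DTI = 5,340/13,400 = 39.9%.
LTV = 32,500/42,500 = 76.5%.
Reserves = 4,650/880 = 5.3 months.
Program A: score 726 ≥ 620; DTI 39.9% > 38%; LTV 76.5% ≤ 110%; employment 83 ≥ 12 mo → does not qualify.
Program B: score 726 ≥ 600; DTI 39.9% ≤ 45%; LTV 76.5% ≤ 95%; employment 83 ≥ 18 mo; reserves 5.3 < 6 mo → does not qualify.
Program C: score 726 ≥ 600; DTI 39.9% ≤ 45%; LTV 76.5% ≤ 80%; employment 83 ≥ 24 mo → qualifies.

Program C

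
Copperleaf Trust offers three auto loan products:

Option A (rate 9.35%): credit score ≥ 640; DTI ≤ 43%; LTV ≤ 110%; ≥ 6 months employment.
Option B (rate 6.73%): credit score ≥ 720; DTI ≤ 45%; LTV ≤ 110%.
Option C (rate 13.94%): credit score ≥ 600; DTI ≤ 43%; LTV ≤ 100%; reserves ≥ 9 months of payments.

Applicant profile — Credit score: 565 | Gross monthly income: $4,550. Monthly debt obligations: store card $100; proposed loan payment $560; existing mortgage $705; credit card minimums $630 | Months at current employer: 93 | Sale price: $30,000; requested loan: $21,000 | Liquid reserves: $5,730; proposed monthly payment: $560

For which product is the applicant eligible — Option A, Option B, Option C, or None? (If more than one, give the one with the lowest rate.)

None

Total debts = (100 + 560 + 705 + 630) = 1,995; DTI = 1,995/4,550 = 43.8%.
LTV = 21,000/30,000 = 70%.
Reserves = 5,730/560 = 10.2 months.
Option A: score 565 < 640; DTI 43.8% > 43%; LTV 70% ≤ 110%; employment 93 ≥ 6 mo → does not qualify.
Option B: score 565 < 720; DTI 43.8% ≤ 45%; LTV 70% ≤ 110% → does not qualify.
Option C: score 565 < 600; DTI 43.8% > 43%; LTV 70% ≤ 100%; reserves 10.2 ≥ 9 mo → does not qualify.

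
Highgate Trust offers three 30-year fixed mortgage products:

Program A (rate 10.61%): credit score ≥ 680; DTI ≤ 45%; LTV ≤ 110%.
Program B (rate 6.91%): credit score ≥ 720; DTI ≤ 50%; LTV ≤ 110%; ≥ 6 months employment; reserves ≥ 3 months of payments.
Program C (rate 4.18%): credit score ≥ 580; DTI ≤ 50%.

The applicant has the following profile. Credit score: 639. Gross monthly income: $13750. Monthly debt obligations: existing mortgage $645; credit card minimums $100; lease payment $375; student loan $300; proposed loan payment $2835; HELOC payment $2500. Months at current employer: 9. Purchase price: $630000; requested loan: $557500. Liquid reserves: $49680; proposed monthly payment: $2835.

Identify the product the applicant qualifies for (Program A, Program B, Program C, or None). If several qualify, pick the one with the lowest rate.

Total debts = (645 + 100 + 375 + 300 + 2,835 + 2,500) = 6,755; DTI = 6,755/13,750 = 49.1%.
LTV = 557,500/630,000 = 88.5%.
Reserves = 49,680/2,835 = 17.5 months.
Program A: score 639 < 680; DTI 49.1% > 45%; LTV 88.5% ≤ 110% → does not qualify.
Program B: score 639 < 720; DTI 49.1% ≤ 50%; LTV 88.5% ≤ 110%; employment 9 ≥ 6 mo; reserves 17.5 ≥ 3 mo → does not qualify.
Program C: score 639 ≥ 580; DTI 49.1% ≤ 50% → qualifies.

Program C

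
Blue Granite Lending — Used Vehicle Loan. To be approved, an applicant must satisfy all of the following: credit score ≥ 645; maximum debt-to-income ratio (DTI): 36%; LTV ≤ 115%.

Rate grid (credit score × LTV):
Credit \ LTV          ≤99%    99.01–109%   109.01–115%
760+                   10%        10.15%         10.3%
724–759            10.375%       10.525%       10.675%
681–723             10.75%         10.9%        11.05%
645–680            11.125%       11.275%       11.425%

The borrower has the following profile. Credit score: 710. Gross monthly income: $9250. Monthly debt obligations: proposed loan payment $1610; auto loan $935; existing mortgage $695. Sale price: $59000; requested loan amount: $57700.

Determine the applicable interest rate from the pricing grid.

Credit score 710 ≥ 645; Total monthly debts = (1,610 + 935 + 695) = 3,240. Debt-to-income = 3,240/9,250 = 35% — meets 36% limit
Loan-to-value = 57,700/59,000 = 97.8% — pass (115% max)
Row: 710 falls in 681–723. Column: 97.8% falls in ≤99%. Rate = 10.75%.

10.75%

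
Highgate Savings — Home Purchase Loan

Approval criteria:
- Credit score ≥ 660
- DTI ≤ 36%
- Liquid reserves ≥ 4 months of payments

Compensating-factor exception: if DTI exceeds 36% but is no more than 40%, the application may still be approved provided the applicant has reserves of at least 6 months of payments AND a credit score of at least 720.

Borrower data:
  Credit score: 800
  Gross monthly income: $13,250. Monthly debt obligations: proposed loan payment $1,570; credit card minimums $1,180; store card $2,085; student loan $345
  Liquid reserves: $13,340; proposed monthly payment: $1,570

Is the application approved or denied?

Approved

Credit score 800 ≥ 660 (meets base)
Total debts = (1,570 + 1,180 + 2,085 + 345) = 5,180. DTI = 5,180/13,250 = 39.1% > 36% — standard DTI limit exceeded.
Reserves = 13,340/1,570 = 8.5 months ≥ 4
39.1% falls in the override range (36%–40%), so the compensating-factor test applies.
Override check — reserves: 8.5 mo (ok); score: 800 (ok).
Both compensating conditions met → exception applies.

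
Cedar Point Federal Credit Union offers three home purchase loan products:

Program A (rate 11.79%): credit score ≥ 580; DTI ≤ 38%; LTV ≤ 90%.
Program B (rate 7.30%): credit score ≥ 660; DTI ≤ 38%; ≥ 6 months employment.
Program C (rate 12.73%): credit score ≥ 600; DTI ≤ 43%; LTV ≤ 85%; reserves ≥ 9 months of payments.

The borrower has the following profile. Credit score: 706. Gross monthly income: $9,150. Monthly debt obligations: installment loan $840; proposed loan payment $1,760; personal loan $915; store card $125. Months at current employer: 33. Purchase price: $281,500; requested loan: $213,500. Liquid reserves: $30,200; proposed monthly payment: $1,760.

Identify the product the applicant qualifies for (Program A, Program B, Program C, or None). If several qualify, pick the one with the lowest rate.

Total debts = (840 + 1,760 + 915 + 125) = 3,640; DTI = 3,640/9,150 = 39.8%.
LTV = 213,500/281,500 = 75.8%.
Reserves = 30,200/1,760 = 17.2 months.
Program A: score 706 ≥ 580; DTI 39.8% > 38%; LTV 75.8% ≤ 90% → does not qualify.
Program B: score 706 ≥ 660; DTI 39.8% > 38%; employment 33 ≥ 6 mo → does not qualify.
Program C: score 706 ≥ 600; DTI 39.8% ≤ 43%; LTV 75.8% ≤ 85%; reserves 17.2 ≥ 9 mo → qualifies.

Program C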